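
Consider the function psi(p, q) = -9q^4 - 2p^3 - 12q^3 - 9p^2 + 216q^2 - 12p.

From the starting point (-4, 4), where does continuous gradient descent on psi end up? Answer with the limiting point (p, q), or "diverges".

psi is separable, so gradient descent decouples: p follows -∂psi/∂p, q follows -∂psi/∂q.
∂psi/∂p = -6(p + 1)(p + 2); at p=-4 this is -36, so p increases.
∂psi/∂q = -36q(q - 3)(q + 4); at q=4 this is -1152, so q increases.
The q-coordinate has no critical point in that direction and runs off to infinity.

diverges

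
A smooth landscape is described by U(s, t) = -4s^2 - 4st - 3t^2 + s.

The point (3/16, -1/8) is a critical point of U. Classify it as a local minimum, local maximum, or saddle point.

local maximum

The Hessian of U is constant: H = [[-8, -4], [-4, -6]].
det(H) = (-8)·(-6) − (-4)² = 32.
det(H) > 0 and tr(H) = -14 < 0, so H is negative definite and the point is a local maximum.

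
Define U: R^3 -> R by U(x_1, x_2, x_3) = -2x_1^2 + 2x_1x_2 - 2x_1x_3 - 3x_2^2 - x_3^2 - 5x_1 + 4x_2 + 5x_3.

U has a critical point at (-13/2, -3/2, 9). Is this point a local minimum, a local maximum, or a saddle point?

The Hessian is constant: H = [[-4, 2, -2], [2, -6, 0], [-2, 0, -2]].
Leading principal minors: Δ₁ = -4, Δ₂ = 20, Δ₃ = -16.
The minors alternate sign starting negative (−, +, −), so H is negative definite: a local maximum.

local maximum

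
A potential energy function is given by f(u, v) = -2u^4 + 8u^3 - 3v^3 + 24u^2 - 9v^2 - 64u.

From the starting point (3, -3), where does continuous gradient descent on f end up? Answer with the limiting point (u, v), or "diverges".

f is separable, so gradient descent decouples: u follows -∂f/∂u, v follows -∂f/∂v.
∂f/∂u = -8(u - 4)(u - 1)(u + 2); at u=3 this is 80, so u decreases.
∂f/∂v = -9v(v + 2); at v=-3 this is -27, so v increases.
u converges to its nearest critical value 1 (a local min of the u-part); v converges to -2. The iterate converges to (1, -2).

(1, -2)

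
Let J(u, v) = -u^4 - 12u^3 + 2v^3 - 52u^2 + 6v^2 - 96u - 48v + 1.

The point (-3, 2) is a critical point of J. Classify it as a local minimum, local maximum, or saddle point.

The mixed partial ∂²J/∂u∂v is 0, so the Hessian at any point is diag(J_uu, J_vv) = diag(-4(3u^2 + 18u + 26), 12(v + 1)).
At (-3, 2): H = diag(4, 36).
Both eigenvalues are positive, so H is positive definite: a local minimum.

local minimum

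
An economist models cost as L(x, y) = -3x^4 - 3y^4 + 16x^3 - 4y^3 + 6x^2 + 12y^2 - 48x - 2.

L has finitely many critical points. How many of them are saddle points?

L separates as a function of x plus a function of y, so ∇L=0 decouples.
∂L/∂x = -12(x - 4)(x - 1)(x + 1) = 0 at x ∈ {-1, 1, 4}; ∂L/∂y = -12y(y - 1)(y + 2) = 0 at y ∈ {-2, 0, 1}.
The Hessian is diagonal: diag(L_xx, L_yy). Second derivatives: L_xx(-1)=-120, L_xx(1)=72, L_xx(4)=-180; L_yy(-2)=-72, L_yy(0)=24, L_yy(1)=-36.
Saddle points occur where the two diagonal entries have opposite signs: (-1, 0), (1, -2), (1, 1), (4, 0). Count: 4.

4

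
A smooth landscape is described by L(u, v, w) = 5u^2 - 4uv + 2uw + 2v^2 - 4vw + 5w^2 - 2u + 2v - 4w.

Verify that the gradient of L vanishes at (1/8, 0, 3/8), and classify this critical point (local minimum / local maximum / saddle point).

∇L = (10u - 4v + 2w - 2, -4u + 4v - 4w + 2, 2u - 4v + 10w - 4); substituting (1/8, 0, 3/8) gives ∇L = (0, 0, 0), so (1/8, 0, 3/8) is indeed a critical point.
The Hessian is constant: H = [[10, -4, 2], [-4, 4, -4], [2, -4, 10]].
Leading principal minors: Δ₁ = 10, Δ₂ = 24, Δ₃ = 128.
All leading minors are positive, so H is positive definite: a local minimum.

local minimum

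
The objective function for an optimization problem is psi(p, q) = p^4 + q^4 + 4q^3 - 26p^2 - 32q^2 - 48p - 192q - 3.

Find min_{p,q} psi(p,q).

-1123

psi(p,q) separates as A(p) + B(q) − 3, so its minimum is min A + min B − 3.
A'(p) = 4(p - 4)(p + 1)(p + 3) vanishes at p ∈ {-3, -1, 4}; B'(q) = 4(q - 4)(q + 3)(q + 4) vanishes at q ∈ {-4, -3, 4}.
Local minima of A (where A''>0): A(-3)=-9, A(4)=-352. Local minima of B: B(-4)=256, B(4)=-768.
So the global minimum of psi is A(4) + B(4) − 3 = -352 − 768 − 3 = -1123, attained at (4, 4).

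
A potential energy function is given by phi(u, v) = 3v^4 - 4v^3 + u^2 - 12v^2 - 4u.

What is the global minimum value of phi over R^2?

-36

phi(u,v) separates as P(u) + Q(v), so its minimum is min P + min Q.
P'(u) = 2u - 4 vanishes at u ∈ {2}; Q'(v) = 12v(v - 2)(v + 1) vanishes at v ∈ {-1, 0, 2}.
Local minima of P (where P''>0): P(2)=-4. Local minima of Q: Q(-1)=-5, Q(2)=-32.
So the global minimum of phi is P(2) + Q(2) = -4 − 32 = -36, attained at (2, 2).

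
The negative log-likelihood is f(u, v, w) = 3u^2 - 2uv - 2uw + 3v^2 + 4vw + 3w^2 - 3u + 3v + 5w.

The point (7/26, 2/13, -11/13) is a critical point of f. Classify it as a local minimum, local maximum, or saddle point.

local minimum

The Hessian is constant: H = [[6, -2, -2], [-2, 6, 4], [-2, 4, 6]].
Leading principal minors: Δ₁ = 6, Δ₂ = 32, Δ₃ = 104.
All leading minors are positive, so H is positive definite: a local minimum.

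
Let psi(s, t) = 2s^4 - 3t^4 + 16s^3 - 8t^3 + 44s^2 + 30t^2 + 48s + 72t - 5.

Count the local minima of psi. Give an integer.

2

psi separates as a function of s plus a function of t, so ∇psi=0 decouples.
∂psi/∂s = 8(s + 1)(s + 2)(s + 3) = 0 at s ∈ {-3, -2, -1}; ∂psi/∂t = -12(t - 2)(t + 1)(t + 3) = 0 at t ∈ {-3, -1, 2}.
The Hessian is diagonal: diag(psi_ss, psi_tt). Second derivatives: psi_ss(-3)=16, psi_ss(-2)=-8, psi_ss(-1)=16; psi_tt(-3)=-120, psi_tt(-1)=72, psi_tt(2)=-180.
Local minima occur where both diagonal entries positive: (-3, -1), (-1, -1). Count: 2.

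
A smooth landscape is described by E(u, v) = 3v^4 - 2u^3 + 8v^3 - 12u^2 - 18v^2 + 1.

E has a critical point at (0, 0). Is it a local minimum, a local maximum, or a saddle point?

local maximum

The mixed partial ∂²E/∂u∂v is 0, so the Hessian at any point is diag(E_uu, E_vv) = diag(-12(u + 2), 12(3v^2 + 4v - 3)).
At (0, 0): H = diag(-24, -36).
Both eigenvalues are negative, so H is negative definite: a local maximum.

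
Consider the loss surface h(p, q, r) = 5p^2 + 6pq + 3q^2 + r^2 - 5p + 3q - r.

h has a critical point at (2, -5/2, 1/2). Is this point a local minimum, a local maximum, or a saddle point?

local minimum

The Hessian is constant: H = [[10, 6, 0], [6, 6, 0], [0, 0, 2]].
Leading principal minors: Δ₁ = 10, Δ₂ = 24, Δ₃ = 48.
All leading minors are positive, so H is positive definite: a local minimum.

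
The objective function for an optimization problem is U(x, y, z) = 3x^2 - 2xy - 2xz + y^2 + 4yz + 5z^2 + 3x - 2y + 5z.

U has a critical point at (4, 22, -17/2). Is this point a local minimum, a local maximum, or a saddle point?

local minimum

The Hessian is constant: H = [[6, -2, -2], [-2, 2, 4], [-2, 4, 10]].
Leading principal minors: Δ₁ = 6, Δ₂ = 8, Δ₃ = 8.
All leading minors are positive, so H is positive definite: a local minimum.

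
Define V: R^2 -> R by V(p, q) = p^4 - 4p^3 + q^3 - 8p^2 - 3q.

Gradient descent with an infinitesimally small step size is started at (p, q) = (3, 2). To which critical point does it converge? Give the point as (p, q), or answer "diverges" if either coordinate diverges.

(4, 1)

V is separable, so gradient descent decouples: p follows -∂V/∂p, q follows -∂V/∂q.
∂V/∂p = 4p(p - 4)(p + 1); at p=3 this is -48, so p increases.
∂V/∂q = 3(q - 1)(q + 1); at q=2 this is 9, so q decreases.
p converges to its nearest critical value 4 (a local min of the p-part); q converges to 1. The iterate converges to (4, 1).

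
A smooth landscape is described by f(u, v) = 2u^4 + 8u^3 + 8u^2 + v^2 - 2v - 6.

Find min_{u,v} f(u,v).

-7

f(u,v) separates as P(u) + Q(v) − 6, so its minimum is min P + min Q − 6.
P'(u) = 8u(u + 1)(u + 2) vanishes at u ∈ {-2, -1, 0}; Q'(v) = 2v - 2 vanishes at v ∈ {1}.
Local minima of P (where P''>0): P(-2)=0, P(0)=0. Local minima of Q: Q(1)=-1.
So the global minimum of f is P(-2) + Q(1) − 6 = 0 − 1 − 6 = -7, attained at (-2, 1).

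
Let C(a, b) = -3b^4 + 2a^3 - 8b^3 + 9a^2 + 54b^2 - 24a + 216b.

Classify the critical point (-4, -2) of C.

saddle point

The mixed partial ∂²C/∂a∂b is 0, so the Hessian at any point is diag(C_aa, C_bb) = diag(6(2a + 3), 12(-3b^2 - 4b + 9)).
At (-4, -2): H = diag(-30, 60).
The eigenvalues have opposite signs, so H is indefinite: a saddle point.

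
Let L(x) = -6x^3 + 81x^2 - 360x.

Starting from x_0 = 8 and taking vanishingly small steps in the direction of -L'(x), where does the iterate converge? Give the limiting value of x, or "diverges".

diverges

L'(x) = -18(x - 5)(x - 4), so L'(8) = -216.
Gradient descent moves in the -L' direction, i.e. x is increasing.
There is no critical point above x=8, and L' keeps the same sign, so the iterate runs off to +∞.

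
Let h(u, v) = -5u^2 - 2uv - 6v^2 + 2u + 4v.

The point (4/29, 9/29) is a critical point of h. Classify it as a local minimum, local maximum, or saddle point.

local maximum

The Hessian of h is constant: H = [[-10, -2], [-2, -12]].
det(H) = (-10)·(-12) − (-2)² = 116.
det(H) > 0 and tr(H) = -22 < 0, so H is negative definite and the point is a local maximum.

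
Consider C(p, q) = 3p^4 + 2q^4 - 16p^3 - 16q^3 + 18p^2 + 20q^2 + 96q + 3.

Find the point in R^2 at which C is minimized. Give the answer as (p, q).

(3, -1)

C(p,q) separates as A(p) + B(q) + 3, so its minimum is min A + min B + 3.
A'(p) = 12p(p - 3)(p - 1) vanishes at p ∈ {0, 1, 3}; B'(q) = 8(q - 4)(q - 3)(q + 1) vanishes at q ∈ {-1, 3, 4}.
Local minima of A (where A''>0): A(0)=0, A(3)=-27. Local minima of B: B(-1)=-58, B(4)=192.
So the global minimum of C is A(3) + B(-1) + 3 = -27 − 58 + 3 = -82, attained at (3, -1).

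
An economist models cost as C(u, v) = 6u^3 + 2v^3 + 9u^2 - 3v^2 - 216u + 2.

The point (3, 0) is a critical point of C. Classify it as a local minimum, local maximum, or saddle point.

saddle point

The mixed partial ∂²C/∂u∂v is 0, so the Hessian at any point is diag(C_uu, C_vv) = diag(18(2u + 1), 6(2v - 1)).
At (3, 0): H = diag(126, -6).
The eigenvalues have opposite signs, so H is indefinite: a saddle point.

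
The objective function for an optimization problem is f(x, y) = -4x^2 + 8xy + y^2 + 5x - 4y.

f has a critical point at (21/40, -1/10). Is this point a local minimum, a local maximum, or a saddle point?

saddle point

The Hessian of f is constant: H = [[-8, 8], [8, 2]].
det(H) = (-8)·2 − 8² = -80.
Since det(H) < 0, H is indefinite and the critical point is a saddle point.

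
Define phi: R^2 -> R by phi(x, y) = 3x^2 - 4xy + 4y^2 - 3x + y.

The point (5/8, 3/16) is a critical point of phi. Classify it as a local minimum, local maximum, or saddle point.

The Hessian of phi is constant: H = [[6, -4], [-4, 8]].
det(H) = 6·8 − (-4)² = 32.
det(H) > 0 and tr(H) = 14 > 0, so H is positive definite and the point is a local minimum.

local minimum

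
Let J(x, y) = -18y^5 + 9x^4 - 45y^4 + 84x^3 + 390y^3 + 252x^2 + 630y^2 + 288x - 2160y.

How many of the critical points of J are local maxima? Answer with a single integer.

2

J separates as a function of x plus a function of y, so ∇J=0 decouples.
∂J/∂x = 36(x + 1)(x + 2)(x + 4) = 0 at x ∈ {-4, -2, -1}; ∂J/∂y = -90(y - 3)(y - 1)(y + 2)(y + 4) = 0 at y ∈ {-4, -2, 1, 3}.
The Hessian is diagonal: diag(J_xx, J_yy). Second derivatives: J_xx(-4)=216, J_xx(-2)=-72, J_xx(-1)=108; J_yy(-4)=6300, J_yy(-2)=-2700, J_yy(1)=2700, J_yy(3)=-6300.
Local maxima occur where both diagonal entries negative: (-2, -2), (-2, 3). Count: 2.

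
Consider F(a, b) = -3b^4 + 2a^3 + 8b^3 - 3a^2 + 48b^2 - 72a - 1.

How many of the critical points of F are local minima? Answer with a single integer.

1

F separates as a function of a plus a function of b, so ∇F=0 decouples.
∂F/∂a = 6(a - 4)(a + 3) = 0 at a ∈ {-3, 4}; ∂F/∂b = -12b(b - 4)(b + 2) = 0 at b ∈ {-2, 0, 4}.
The Hessian is diagonal: diag(F_aa, F_bb). Second derivatives: F_aa(-3)=-42, F_aa(4)=42; F_bb(-2)=-144, F_bb(0)=96, F_bb(4)=-288.
Local minima occur where both diagonal entries positive: (4, 0). Count: 1.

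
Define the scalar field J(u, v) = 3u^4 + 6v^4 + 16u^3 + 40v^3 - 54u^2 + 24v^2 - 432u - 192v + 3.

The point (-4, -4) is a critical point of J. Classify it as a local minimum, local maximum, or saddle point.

The mixed partial ∂²J/∂u∂v is 0, so the Hessian at any point is diag(J_uu, J_vv) = diag(12(3u^2 + 8u - 9), 24(3v^2 + 10v + 2)).
At (-4, -4): H = diag(84, 240).
Both eigenvalues are positive, so H is positive definite: a local minimum.

local minimum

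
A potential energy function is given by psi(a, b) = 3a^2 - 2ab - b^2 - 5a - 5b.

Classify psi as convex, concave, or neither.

neither

psi is quadratic, so its Hessian is the constant matrix H = [[6, -2], [-2, -2]].
det(H) = -16, tr(H) = 4.
det(H) < 0, so H is indefinite: neither convex nor concave.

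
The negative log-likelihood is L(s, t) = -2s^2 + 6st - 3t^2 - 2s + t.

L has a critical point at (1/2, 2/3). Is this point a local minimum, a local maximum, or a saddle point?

saddle point

The Hessian of L is constant: H = [[-4, 6], [6, -6]].
det(H) = (-4)·(-6) − 6² = -12.
Since det(H) < 0, H is indefinite and the critical point is a saddle point.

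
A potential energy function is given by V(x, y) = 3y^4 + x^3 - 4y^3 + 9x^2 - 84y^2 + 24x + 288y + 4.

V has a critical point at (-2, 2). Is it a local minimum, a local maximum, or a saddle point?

The mixed partial ∂²V/∂x∂y is 0, so the Hessian at any point is diag(V_xx, V_yy) = diag(6(x + 3), 12(3y^2 - 2y - 14)).
At (-2, 2): H = diag(6, -72).
The eigenvalues have opposite signs, so H is indefinite: a saddle point.

saddle point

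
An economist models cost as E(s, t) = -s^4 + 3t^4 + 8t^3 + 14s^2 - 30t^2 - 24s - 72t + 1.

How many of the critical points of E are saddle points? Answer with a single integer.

5

E separates as a function of s plus a function of t, so ∇E=0 decouples.
∂E/∂s = -4(s - 2)(s - 1)(s + 3) = 0 at s ∈ {-3, 1, 2}; ∂E/∂t = 12(t - 2)(t + 1)(t + 3) = 0 at t ∈ {-3, -1, 2}.
The Hessian is diagonal: diag(E_ss, E_tt). Second derivatives: E_ss(-3)=-80, E_ss(1)=16, E_ss(2)=-20; E_tt(-3)=120, E_tt(-1)=-72, E_tt(2)=180.
Saddle points occur where the two diagonal entries have opposite signs: (-3, -3), (-3, 2), (1, -1), (2, -3), (2, 2). Count: 5.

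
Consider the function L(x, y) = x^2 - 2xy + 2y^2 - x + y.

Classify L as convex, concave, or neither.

convex

L is quadratic, so its Hessian is the constant matrix H = [[2, -2], [-2, 4]].
det(H) = 4, tr(H) = 6.
det(H) > 0 and tr(H) > 0, so H is positive definite everywhere: convex.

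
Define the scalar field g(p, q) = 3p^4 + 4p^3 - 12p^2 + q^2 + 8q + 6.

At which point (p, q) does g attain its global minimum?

g(p,q) separates as A(p) + B(q) + 6, so its minimum is min A + min B + 6.
A'(p) = 12p(p - 1)(p + 2) vanishes at p ∈ {-2, 0, 1}; B'(q) = 2q + 8 vanishes at q ∈ {-4}.
Local minima of A (where A''>0): A(-2)=-32, A(1)=-5. Local minima of B: B(-4)=-16.
So the global minimum of g is A(-2) + B(-4) + 6 = -32 − 16 + 6 = -42, attained at (-2, -4).

(-2, -4)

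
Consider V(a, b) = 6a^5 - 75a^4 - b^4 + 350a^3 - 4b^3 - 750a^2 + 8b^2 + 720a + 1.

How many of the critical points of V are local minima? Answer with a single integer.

2

V separates as a function of a plus a function of b, so ∇V=0 decouples.
∂V/∂a = 30(a - 4)(a - 3)(a - 2)(a - 1) = 0 at a ∈ {1, 2, 3, 4}; ∂V/∂b = -4b(b - 1)(b + 4) = 0 at b ∈ {-4, 0, 1}.
The Hessian is diagonal: diag(V_aa, V_bb). Second derivatives: V_aa(1)=-180, V_aa(2)=60, V_aa(3)=-60, V_aa(4)=180; V_bb(-4)=-80, V_bb(0)=16, V_bb(1)=-20.
Local minima occur where both diagonal entries positive: (2, 0), (4, 0). Count: 2.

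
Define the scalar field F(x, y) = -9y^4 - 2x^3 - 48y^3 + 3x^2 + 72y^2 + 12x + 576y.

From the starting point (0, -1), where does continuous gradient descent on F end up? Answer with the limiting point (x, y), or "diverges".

(-1, -2)

F is separable, so gradient descent decouples: x follows -∂F/∂x, y follows -∂F/∂y.
∂F/∂x = -6(x - 2)(x + 1); at x=0 this is 12, so x decreases.
∂F/∂y = -36(y - 2)(y + 2)(y + 4); at y=-1 this is 324, so y decreases.
x converges to its nearest critical value -1 (a local min of the x-part); y converges to -2. The iterate converges to (-1, -2).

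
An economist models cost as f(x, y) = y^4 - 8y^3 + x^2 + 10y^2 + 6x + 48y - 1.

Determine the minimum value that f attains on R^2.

-39

f(x,y) separates as P(x) + Q(y) − 1, so its minimum is min P + min Q − 1.
P'(x) = 2x + 6 vanishes at x ∈ {-3}; Q'(y) = 4(y - 4)(y - 3)(y + 1) vanishes at y ∈ {-1, 3, 4}.
Local minima of P (where P''>0): P(-3)=-9. Local minima of Q: Q(-1)=-29, Q(4)=96.
So the global minimum of f is P(-3) + Q(-1) − 1 = -9 − 29 − 1 = -39, attained at (-3, -1).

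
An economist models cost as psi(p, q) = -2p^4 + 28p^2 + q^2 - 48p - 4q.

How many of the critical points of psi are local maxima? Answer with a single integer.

psi separates as a function of p plus a function of q, so ∇psi=0 decouples.
∂psi/∂p = -8(p - 2)(p - 1)(p + 3) = 0 at p ∈ {-3, 1, 2}; ∂psi/∂q = 2(q - 2) = 0 at q ∈ {2}.
The Hessian is diagonal: diag(psi_pp, psi_qq). Second derivatives: psi_pp(-3)=-160, psi_pp(1)=32, psi_pp(2)=-40; psi_qq(2)=2.
Local maxima occur where both diagonal entries negative: none. Count: 0.

0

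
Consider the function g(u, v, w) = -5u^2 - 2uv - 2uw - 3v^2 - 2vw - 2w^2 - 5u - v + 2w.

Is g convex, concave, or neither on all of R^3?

concave

g is quadratic, so its Hessian is the constant matrix H = [[-10, -2, -2], [-2, -6, -2], [-2, -2, -4]].
Leading principal minors: -10, 56, -176.
Signs alternate −, +, − ⇒ H ≺ 0 ⇒ concave.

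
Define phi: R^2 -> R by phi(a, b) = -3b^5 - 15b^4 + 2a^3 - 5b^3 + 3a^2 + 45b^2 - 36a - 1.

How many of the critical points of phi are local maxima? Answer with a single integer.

phi separates as a function of a plus a function of b, so ∇phi=0 decouples.
∂phi/∂a = 6(a - 2)(a + 3) = 0 at a ∈ {-3, 2}; ∂phi/∂b = -15b(b - 1)(b + 2)(b + 3) = 0 at b ∈ {-3, -2, 0, 1}.
The Hessian is diagonal: diag(phi_aa, phi_bb). Second derivatives: phi_aa(-3)=-30, phi_aa(2)=30; phi_bb(-3)=180, phi_bb(-2)=-90, phi_bb(0)=90, phi_bb(1)=-180.
Local maxima occur where both diagonal entries negative: (-3, -2), (-3, 1). Count: 2.

2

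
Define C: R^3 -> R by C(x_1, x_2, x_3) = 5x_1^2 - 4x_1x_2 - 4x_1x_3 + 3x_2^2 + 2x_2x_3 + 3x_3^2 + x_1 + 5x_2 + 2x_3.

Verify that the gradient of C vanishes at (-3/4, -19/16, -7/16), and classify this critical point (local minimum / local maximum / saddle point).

∇C = (10x_1 - 4x_2 - 4x_3 + 1, -4x_1 + 6x_2 + 2x_3 + 5, -4x_1 + 2x_2 + 6x_3 + 2); substituting (-3/4, -19/16, -7/16) gives ∇C = (0, 0, 0), so (-3/4, -19/16, -7/16) is indeed a critical point.
The Hessian is constant: H = [[10, -4, -4], [-4, 6, 2], [-4, 2, 6]].
Leading principal minors: Δ₁ = 10, Δ₂ = 44, Δ₃ = 192.
All leading minors are positive, so H is positive definite: a local minimum.

local minimum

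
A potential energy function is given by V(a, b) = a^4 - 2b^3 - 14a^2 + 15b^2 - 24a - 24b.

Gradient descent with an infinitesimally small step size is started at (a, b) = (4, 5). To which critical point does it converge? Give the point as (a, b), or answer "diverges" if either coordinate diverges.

diverges

V is separable, so gradient descent decouples: a follows -∂V/∂a, b follows -∂V/∂b.
∂V/∂a = 4(a - 3)(a + 1)(a + 2); at a=4 this is 120, so a decreases.
∂V/∂b = -6(b - 4)(b - 1); at b=5 this is -24, so b increases.
The b-coordinate has no critical point in that direction and runs off to infinity.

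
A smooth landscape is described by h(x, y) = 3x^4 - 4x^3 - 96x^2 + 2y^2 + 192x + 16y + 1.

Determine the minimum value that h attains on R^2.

-1311

h(x,y) separates as P(x) + Q(y) + 1, so its minimum is min P + min Q + 1.
P'(x) = 12(x - 4)(x - 1)(x + 4) vanishes at x ∈ {-4, 1, 4}; Q'(y) = 4y + 16 vanishes at y ∈ {-4}.
Local minima of P (where P''>0): P(-4)=-1280, P(4)=-256. Local minima of Q: Q(-4)=-32.
So the global minimum of h is P(-4) + Q(-4) + 1 = -1280 − 32 + 1 = -1311, attained at (-4, -4).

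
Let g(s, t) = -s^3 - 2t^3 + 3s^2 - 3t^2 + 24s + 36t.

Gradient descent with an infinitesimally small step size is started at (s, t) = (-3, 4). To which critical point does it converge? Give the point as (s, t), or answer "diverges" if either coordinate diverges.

g is separable, so gradient descent decouples: s follows -∂g/∂s, t follows -∂g/∂t.
∂g/∂s = -3(s - 4)(s + 2); at s=-3 this is -21, so s increases.
∂g/∂t = -6(t - 2)(t + 3); at t=4 this is -84, so t increases.
The t-coordinate has no critical point in that direction and runs off to infinity.

diverges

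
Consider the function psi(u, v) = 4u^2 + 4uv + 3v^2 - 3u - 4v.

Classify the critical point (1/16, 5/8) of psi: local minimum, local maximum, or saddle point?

local minimum

The Hessian of psi is constant: H = [[8, 4], [4, 6]].
det(H) = 8·6 − 4² = 32.
det(H) > 0 and tr(H) = 14 > 0, so H is positive definite and the point is a local minimum.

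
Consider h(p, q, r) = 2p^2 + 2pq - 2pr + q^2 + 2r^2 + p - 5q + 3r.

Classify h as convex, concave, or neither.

h is quadratic, so its Hessian is the constant matrix H = [[4, 2, -2], [2, 2, 0], [-2, 0, 4]].
Leading principal minors: 4, 4, 8.
All positive ⇒ H ≻ 0 ⇒ convex.

convex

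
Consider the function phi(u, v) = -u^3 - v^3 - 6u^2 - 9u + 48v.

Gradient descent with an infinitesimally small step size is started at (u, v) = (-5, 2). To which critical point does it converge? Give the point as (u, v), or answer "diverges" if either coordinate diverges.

(-3, -4)

phi is separable, so gradient descent decouples: u follows -∂phi/∂u, v follows -∂phi/∂v.
∂phi/∂u = -3(u + 1)(u + 3); at u=-5 this is -24, so u increases.
∂phi/∂v = -3(v - 4)(v + 4); at v=2 this is 36, so v decreases.
u converges to its nearest critical value -3 (a local min of the u-part); v converges to -4. The iterate converges to (-3, -4).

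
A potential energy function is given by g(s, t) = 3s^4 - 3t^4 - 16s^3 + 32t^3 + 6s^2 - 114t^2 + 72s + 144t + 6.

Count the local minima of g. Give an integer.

2

g separates as a function of s plus a function of t, so ∇g=0 decouples.
∂g/∂s = 12(s - 3)(s - 2)(s + 1) = 0 at s ∈ {-1, 2, 3}; ∂g/∂t = -12(t - 4)(t - 3)(t - 1) = 0 at t ∈ {1, 3, 4}.
The Hessian is diagonal: diag(g_ss, g_tt). Second derivatives: g_ss(-1)=144, g_ss(2)=-36, g_ss(3)=48; g_tt(1)=-72, g_tt(3)=24, g_tt(4)=-36.
Local minima occur where both diagonal entries positive: (-1, 3), (3, 3). Count: 2.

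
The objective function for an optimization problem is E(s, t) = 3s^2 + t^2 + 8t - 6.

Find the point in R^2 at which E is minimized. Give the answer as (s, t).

(0, -4)

E(s,t) separates as P(s) + Q(t) − 6, so its minimum is min P + min Q − 6.
P'(s) = 6s vanishes at s ∈ {0}; Q'(t) = 2(t + 4) vanishes at t ∈ {-4}.
Local minima of P (where P''>0): P(0)=0. Local minima of Q: Q(-4)=-16.
So the global minimum of E is P(0) + Q(-4) − 6 = 0 − 16 − 6 = -22, attained at (0, -4).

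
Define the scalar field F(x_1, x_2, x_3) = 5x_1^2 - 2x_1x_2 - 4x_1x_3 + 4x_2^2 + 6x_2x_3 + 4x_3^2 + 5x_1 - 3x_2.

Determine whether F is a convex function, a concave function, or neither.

F is quadratic, so its Hessian is the constant matrix H = [[10, -2, -4], [-2, 8, 6], [-4, 6, 8]].
Leading principal minors: 10, 76, 216.
All positive ⇒ H ≻ 0 ⇒ convex.

convex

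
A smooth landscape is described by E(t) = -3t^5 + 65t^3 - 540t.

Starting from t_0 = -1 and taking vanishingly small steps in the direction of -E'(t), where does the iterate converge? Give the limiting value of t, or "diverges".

2

E'(t) = -15(t - 3)(t - 2)(t + 2)(t + 3), so E'(-1) = -360.
Gradient descent moves in the -E' direction, i.e. t is increasing.
The nearest critical point in that direction is t = 2, where E'' = 300 > 0 (a local minimum). The iterate converges there.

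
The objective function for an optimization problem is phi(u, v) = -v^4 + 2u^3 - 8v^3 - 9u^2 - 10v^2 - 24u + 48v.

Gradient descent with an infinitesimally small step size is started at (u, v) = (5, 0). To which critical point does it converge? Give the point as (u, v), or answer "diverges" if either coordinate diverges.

phi is separable, so gradient descent decouples: u follows -∂phi/∂u, v follows -∂phi/∂v.
∂phi/∂u = 6(u - 4)(u + 1); at u=5 this is 36, so u decreases.
∂phi/∂v = -4(v - 1)(v + 3)(v + 4); at v=0 this is 48, so v decreases.
u converges to its nearest critical value 4 (a local min of the u-part); v converges to -3. The iterate converges to (4, -3).

(4, -3)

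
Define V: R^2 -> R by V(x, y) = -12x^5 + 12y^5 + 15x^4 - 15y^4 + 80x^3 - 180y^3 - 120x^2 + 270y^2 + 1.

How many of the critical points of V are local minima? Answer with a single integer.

4

V separates as a function of x plus a function of y, so ∇V=0 decouples.
∂V/∂x = -60x(x - 2)(x - 1)(x + 2) = 0 at x ∈ {-2, 0, 1, 2}; ∂V/∂y = 60y(y - 3)(y - 1)(y + 3) = 0 at y ∈ {-3, 0, 1, 3}.
The Hessian is diagonal: diag(V_xx, V_yy). Second derivatives: V_xx(-2)=1440, V_xx(0)=-240, V_xx(1)=180, V_xx(2)=-480; V_yy(-3)=-4320, V_yy(0)=540, V_yy(1)=-480, V_yy(3)=2160.
Local minima occur where both diagonal entries positive: (-2, 0), (-2, 3), (1, 0), (1, 3). Count: 4.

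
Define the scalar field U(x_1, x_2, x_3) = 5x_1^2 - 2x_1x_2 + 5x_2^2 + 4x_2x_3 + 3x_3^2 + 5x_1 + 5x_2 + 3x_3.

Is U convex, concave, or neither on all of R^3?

convex

U is quadratic, so its Hessian is the constant matrix H = [[10, -2, 0], [-2, 10, 4], [0, 4, 6]].
Leading principal minors: 10, 96, 416.
All positive ⇒ H ≻ 0 ⇒ convex.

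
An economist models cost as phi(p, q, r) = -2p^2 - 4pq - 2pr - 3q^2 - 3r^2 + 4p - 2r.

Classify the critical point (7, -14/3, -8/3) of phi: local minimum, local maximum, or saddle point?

The Hessian is constant: H = [[-4, -4, -2], [-4, -6, 0], [-2, 0, -6]].
Leading principal minors: Δ₁ = -4, Δ₂ = 8, Δ₃ = -24.
The minors alternate sign starting negative (−, +, −), so H is negative definite: a local maximum.

local maximum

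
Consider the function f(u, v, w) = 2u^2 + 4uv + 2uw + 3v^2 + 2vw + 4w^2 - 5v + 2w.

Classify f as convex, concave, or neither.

f is quadratic, so its Hessian is the constant matrix H = [[4, 4, 2], [4, 6, 2], [2, 2, 8]].
Leading principal minors: 4, 8, 56.
All positive ⇒ H ≻ 0 ⇒ convex.

convex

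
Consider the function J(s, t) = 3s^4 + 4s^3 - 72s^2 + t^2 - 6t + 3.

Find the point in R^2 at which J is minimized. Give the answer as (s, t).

J(s,t) separates as P(s) + Q(t) + 3, so its minimum is min P + min Q + 3.
P'(s) = 12s(s - 3)(s + 4) vanishes at s ∈ {-4, 0, 3}; Q'(t) = 2(t - 3) vanishes at t ∈ {3}.
Local minima of P (where P''>0): P(-4)=-640, P(3)=-297. Local minima of Q: Q(3)=-9.
So the global minimum of J is P(-4) + Q(3) + 3 = -640 − 9 + 3 = -646, attained at (-4, 3).

(-4, 3)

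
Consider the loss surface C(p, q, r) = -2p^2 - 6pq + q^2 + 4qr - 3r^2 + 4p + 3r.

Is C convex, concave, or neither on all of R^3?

C is quadratic, so its Hessian is the constant matrix H = [[-4, -6, 0], [-6, 2, 4], [0, 4, -6]].
Leading principal minors: -4, -44, 328.
Neither pattern holds ⇒ H is indefinite ⇒ neither convex nor concave.

neither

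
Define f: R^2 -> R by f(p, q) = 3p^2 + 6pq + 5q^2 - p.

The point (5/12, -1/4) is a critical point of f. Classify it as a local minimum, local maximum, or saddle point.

local minimum

The Hessian of f is constant: H = [[6, 6], [6, 10]].
det(H) = 6·10 − 6² = 24.
det(H) > 0 and tr(H) = 16 > 0, so H is positive definite and the point is a local minimum.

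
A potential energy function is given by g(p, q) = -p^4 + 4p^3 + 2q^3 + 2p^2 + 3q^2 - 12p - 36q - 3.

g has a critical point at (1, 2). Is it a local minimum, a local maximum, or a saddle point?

local minimum

The mixed partial ∂²g/∂p∂q is 0, so the Hessian at any point is diag(g_pp, g_qq) = diag(4(-3p^2 + 6p + 1), 6(2q + 1)).
At (1, 2): H = diag(16, 30).
Both eigenvalues are positive, so H is positive definite: a local minimum.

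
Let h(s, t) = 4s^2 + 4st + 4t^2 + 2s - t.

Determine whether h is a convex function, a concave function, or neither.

h is quadratic, so its Hessian is the constant matrix H = [[8, 4], [4, 8]].
det(H) = 48, tr(H) = 16.
det(H) > 0 and tr(H) > 0, so H is positive definite everywhere: convex.

convex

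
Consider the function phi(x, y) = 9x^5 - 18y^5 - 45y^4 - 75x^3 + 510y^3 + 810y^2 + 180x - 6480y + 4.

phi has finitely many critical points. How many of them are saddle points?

8

phi separates as a function of x plus a function of y, so ∇phi=0 decouples.
∂phi/∂x = 45(x - 2)(x - 1)(x + 1)(x + 2) = 0 at x ∈ {-2, -1, 1, 2}; ∂phi/∂y = -90(y - 3)(y - 2)(y + 3)(y + 4) = 0 at y ∈ {-4, -3, 2, 3}.
The Hessian is diagonal: diag(phi_xx, phi_yy). Second derivatives: phi_xx(-2)=-540, phi_xx(-1)=270, phi_xx(1)=-270, phi_xx(2)=540; phi_yy(-4)=3780, phi_yy(-3)=-2700, phi_yy(2)=2700, phi_yy(3)=-3780.
Saddle points occur where the two diagonal entries have opposite signs: (-2, -4), (-2, 2), (-1, -3), (-1, 3), (1, -4), (1, 2), (2, -3), (2, 3). Count: 8.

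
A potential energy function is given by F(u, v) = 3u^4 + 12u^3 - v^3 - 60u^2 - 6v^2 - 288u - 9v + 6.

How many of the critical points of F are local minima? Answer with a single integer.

F separates as a function of u plus a function of v, so ∇F=0 decouples.
∂F/∂u = 12(u - 3)(u + 2)(u + 4) = 0 at u ∈ {-4, -2, 3}; ∂F/∂v = -3(v + 1)(v + 3) = 0 at v ∈ {-3, -1}.
The Hessian is diagonal: diag(F_uu, F_vv). Second derivatives: F_uu(-4)=168, F_uu(-2)=-120, F_uu(3)=420; F_vv(-3)=6, F_vv(-1)=-6.
Local minima occur where both diagonal entries positive: (-4, -3), (3, -3). Count: 2.

2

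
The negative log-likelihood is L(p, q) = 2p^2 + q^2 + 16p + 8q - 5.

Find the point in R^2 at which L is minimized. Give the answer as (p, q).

(-4, -4)

L(p,q) separates as A(p) + B(q) − 5, so its minimum is min A + min B − 5.
A'(p) = 4p + 16 vanishes at p ∈ {-4}; B'(q) = 2q + 8 vanishes at q ∈ {-4}.
Local minima of A (where A''>0): A(-4)=-32. Local minima of B: B(-4)=-16.
So the global minimum of L is A(-4) + B(-4) − 5 = -32 − 16 − 5 = -53, attained at (-4, -4).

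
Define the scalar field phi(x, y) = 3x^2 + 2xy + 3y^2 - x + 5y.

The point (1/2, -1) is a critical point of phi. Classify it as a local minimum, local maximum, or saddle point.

local minimum

The Hessian of phi is constant: H = [[6, 2], [2, 6]].
det(H) = 6·6 − 2² = 32.
det(H) > 0 and tr(H) = 12 > 0, so H is positive definite and the point is a local minimum.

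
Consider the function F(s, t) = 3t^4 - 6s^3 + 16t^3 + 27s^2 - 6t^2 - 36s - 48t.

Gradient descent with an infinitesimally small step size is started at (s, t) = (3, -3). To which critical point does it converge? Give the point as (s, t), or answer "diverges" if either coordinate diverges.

diverges

F is separable, so gradient descent decouples: s follows -∂F/∂s, t follows -∂F/∂t.
∂F/∂s = -18(s - 2)(s - 1); at s=3 this is -36, so s increases.
∂F/∂t = 12(t - 1)(t + 1)(t + 4); at t=-3 this is 96, so t decreases.
The s-coordinate has no critical point in that direction and runs off to infinity.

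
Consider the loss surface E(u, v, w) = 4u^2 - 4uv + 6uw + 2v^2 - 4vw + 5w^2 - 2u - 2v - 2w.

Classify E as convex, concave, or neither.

convex

E is quadratic, so its Hessian is the constant matrix H = [[8, -4, 6], [-4, 4, -4], [6, -4, 10]].
Leading principal minors: 8, 16, 80.
All positive ⇒ H ≻ 0 ⇒ convex.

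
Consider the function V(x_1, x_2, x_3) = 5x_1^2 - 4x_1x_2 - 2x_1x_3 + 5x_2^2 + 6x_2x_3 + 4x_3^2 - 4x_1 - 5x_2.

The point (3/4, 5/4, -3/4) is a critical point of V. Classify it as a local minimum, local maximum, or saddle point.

local minimum

The Hessian is constant: H = [[10, -4, -2], [-4, 10, 6], [-2, 6, 8]].
Leading principal minors: Δ₁ = 10, Δ₂ = 84, Δ₃ = 368.
All leading minors are positive, so H is positive definite: a local minimum.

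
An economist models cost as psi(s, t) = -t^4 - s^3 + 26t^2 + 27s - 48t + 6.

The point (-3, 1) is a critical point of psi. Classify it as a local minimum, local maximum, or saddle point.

The mixed partial ∂²psi/∂s∂t is 0, so the Hessian at any point is diag(psi_ss, psi_tt) = diag(-6s, 4(-3t^2 + 13)).
At (-3, 1): H = diag(18, 40).
Both eigenvalues are positive, so H is positive definite: a local minimum.

local minimum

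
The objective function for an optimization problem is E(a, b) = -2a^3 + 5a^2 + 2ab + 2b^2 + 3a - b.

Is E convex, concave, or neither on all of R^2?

neither

The term -2a^3 is cubic, so the Hessian is not constant.
∂²E/∂a² = -12a + 10, which takes both signs as a varies (negative for sufficiently large a). A diagonal entry of the Hessian changing sign means the Hessian is neither positive- nor negative-semidefinite on all of R^2.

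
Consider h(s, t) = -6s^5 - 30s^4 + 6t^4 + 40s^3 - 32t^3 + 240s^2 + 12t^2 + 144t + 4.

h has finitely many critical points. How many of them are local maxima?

2

h separates as a function of s plus a function of t, so ∇h=0 decouples.
∂h/∂s = -30s(s - 2)(s + 2)(s + 4) = 0 at s ∈ {-4, -2, 0, 2}; ∂h/∂t = 24(t - 3)(t - 2)(t + 1) = 0 at t ∈ {-1, 2, 3}.
The Hessian is diagonal: diag(h_ss, h_tt). Second derivatives: h_ss(-4)=1440, h_ss(-2)=-480, h_ss(0)=480, h_ss(2)=-1440; h_tt(-1)=288, h_tt(2)=-72, h_tt(3)=96.
Local maxima occur where both diagonal entries negative: (-2, 2), (2, 2). Count: 2.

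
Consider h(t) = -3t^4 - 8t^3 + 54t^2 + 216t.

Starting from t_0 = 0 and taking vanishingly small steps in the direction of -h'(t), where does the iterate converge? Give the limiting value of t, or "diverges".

h'(t) = -12(t - 3)(t + 2)(t + 3), so h'(0) = 216.
Gradient descent moves in the -h' direction, i.e. t is decreasing.
The nearest critical point in that direction is t = -2, where h'' = 60 > 0 (a local minimum). The iterate converges there.

-2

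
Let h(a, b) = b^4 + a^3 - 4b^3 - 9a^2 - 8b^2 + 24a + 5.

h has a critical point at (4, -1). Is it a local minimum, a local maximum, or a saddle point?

The mixed partial ∂²h/∂a∂b is 0, so the Hessian at any point is diag(h_aa, h_bb) = diag(6(a - 3), 4(3b^2 - 6b - 4)).
At (4, -1): H = diag(6, 20).
Both eigenvalues are positive, so H is positive definite: a local minimum.

local minimum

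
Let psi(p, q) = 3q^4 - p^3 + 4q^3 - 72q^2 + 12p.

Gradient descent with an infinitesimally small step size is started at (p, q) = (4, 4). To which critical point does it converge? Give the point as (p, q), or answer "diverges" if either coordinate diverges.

diverges

psi is separable, so gradient descent decouples: p follows -∂psi/∂p, q follows -∂psi/∂q.
∂psi/∂p = -3(p - 2)(p + 2); at p=4 this is -36, so p increases.
∂psi/∂q = 12q(q - 3)(q + 4); at q=4 this is 384, so q decreases.
The p-coordinate has no critical point in that direction and runs off to infinity.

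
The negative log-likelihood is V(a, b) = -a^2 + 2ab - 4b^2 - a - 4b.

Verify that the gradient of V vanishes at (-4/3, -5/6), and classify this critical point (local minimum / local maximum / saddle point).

∇V = (-2a + 2b - 1, 2a - 8b - 4); substituting (-4/3, -5/6) gives ∇V = (0, 0), so (-4/3, -5/6) is indeed a critical point.
The Hessian of V is constant: H = [[-2, 2], [2, -8]].
det(H) = (-2)·(-8) − 2² = 12.
det(H) > 0 and tr(H) = -10 < 0, so H is negative definite and the point is a local maximum.

local maximum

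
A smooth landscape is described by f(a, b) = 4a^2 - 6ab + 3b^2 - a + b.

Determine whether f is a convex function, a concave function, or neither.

convex

f is quadratic, so its Hessian is the constant matrix H = [[8, -6], [-6, 6]].
det(H) = 12, tr(H) = 14.
det(H) > 0 and tr(H) > 0, so H is positive definite everywhere: convex.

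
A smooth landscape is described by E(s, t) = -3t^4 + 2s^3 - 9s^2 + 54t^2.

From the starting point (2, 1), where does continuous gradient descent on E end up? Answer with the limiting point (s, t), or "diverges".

(3, 0)

E is separable, so gradient descent decouples: s follows -∂E/∂s, t follows -∂E/∂t.
∂E/∂s = 6s(s - 3); at s=2 this is -12, so s increases.
∂E/∂t = -12t(t - 3)(t + 3); at t=1 this is 96, so t decreases.
s converges to its nearest critical value 3 (a local min of the s-part); t converges to 0. The iterate converges to (3, 0).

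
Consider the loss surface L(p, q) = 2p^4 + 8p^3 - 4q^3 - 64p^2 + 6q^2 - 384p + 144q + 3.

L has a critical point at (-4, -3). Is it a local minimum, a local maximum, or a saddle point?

The mixed partial ∂²L/∂p∂q is 0, so the Hessian at any point is diag(L_pp, L_qq) = diag(8(3p^2 + 6p - 16), 12(-2q + 1)).
At (-4, -3): H = diag(64, 84).
Both eigenvalues are positive, so H is positive definite: a local minimum.

local minimum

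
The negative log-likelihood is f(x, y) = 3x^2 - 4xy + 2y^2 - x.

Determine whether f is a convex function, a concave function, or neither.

convex

f is quadratic, so its Hessian is the constant matrix H = [[6, -4], [-4, 4]].
det(H) = 8, tr(H) = 10.
det(H) > 0 and tr(H) > 0, so H is positive definite everywhere: convex.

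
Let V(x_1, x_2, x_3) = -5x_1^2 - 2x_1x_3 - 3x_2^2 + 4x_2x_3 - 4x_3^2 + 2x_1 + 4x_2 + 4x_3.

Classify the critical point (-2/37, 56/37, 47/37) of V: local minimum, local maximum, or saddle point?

The Hessian is constant: H = [[-10, 0, -2], [0, -6, 4], [-2, 4, -8]].
Leading principal minors: Δ₁ = -10, Δ₂ = 60, Δ₃ = -296.
The minors alternate sign starting negative (−, +, −), so H is negative definite: a local maximum.

local maximum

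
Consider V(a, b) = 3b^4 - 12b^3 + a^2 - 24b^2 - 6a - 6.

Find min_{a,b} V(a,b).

V(a,b) separates as P(a) + Q(b) − 6, so its minimum is min P + min Q − 6.
P'(a) = 2a - 6 vanishes at a ∈ {3}; Q'(b) = 12b(b - 4)(b + 1) vanishes at b ∈ {-1, 0, 4}.
Local minima of P (where P''>0): P(3)=-9. Local minima of Q: Q(-1)=-9, Q(4)=-384.
So the global minimum of V is P(3) + Q(4) − 6 = -9 − 384 − 6 = -399, attained at (3, 4).

-399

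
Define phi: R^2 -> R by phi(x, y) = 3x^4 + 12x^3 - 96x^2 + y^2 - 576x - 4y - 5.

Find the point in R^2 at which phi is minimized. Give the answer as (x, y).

(4, 2)

phi(x,y) separates as P(x) + Q(y) − 5, so its minimum is min P + min Q − 5.
P'(x) = 12(x - 4)(x + 3)(x + 4) vanishes at x ∈ {-4, -3, 4}; Q'(y) = 2y - 4 vanishes at y ∈ {2}.
Local minima of P (where P''>0): P(-4)=768, P(4)=-2304. Local minima of Q: Q(2)=-4.
So the global minimum of phi is P(4) + Q(2) − 5 = -2304 − 4 − 5 = -2313, attained at (4, 2).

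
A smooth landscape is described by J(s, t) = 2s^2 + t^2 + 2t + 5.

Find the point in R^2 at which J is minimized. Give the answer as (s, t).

(0, -1)

J(s,t) separates as P(s) + Q(t) + 5, so its minimum is min P + min Q + 5.
P'(s) = 4s vanishes at s ∈ {0}; Q'(t) = 2(t + 1) vanishes at t ∈ {-1}.
Local minima of P (where P''>0): P(0)=0. Local minima of Q: Q(-1)=-1.
So the global minimum of J is P(0) + Q(-1) + 5 = 0 − 1 + 5 = 4, attained at (0, -1).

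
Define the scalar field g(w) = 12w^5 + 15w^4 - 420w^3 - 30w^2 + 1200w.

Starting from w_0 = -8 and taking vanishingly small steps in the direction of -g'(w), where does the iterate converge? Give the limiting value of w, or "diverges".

g'(w) = 60(w - 4)(w - 1)(w + 1)(w + 5), so g'(-8) = 136080.
Gradient descent moves in the -g' direction, i.e. w is decreasing.
There is no critical point below w=-8, and g' keeps the same sign, so the iterate runs off to −∞.

diverges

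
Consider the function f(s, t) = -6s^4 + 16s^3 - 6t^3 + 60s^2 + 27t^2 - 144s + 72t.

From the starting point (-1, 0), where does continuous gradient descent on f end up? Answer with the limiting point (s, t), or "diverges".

f is separable, so gradient descent decouples: s follows -∂f/∂s, t follows -∂f/∂t.
∂f/∂s = -24(s - 3)(s - 1)(s + 2); at s=-1 this is -192, so s increases.
∂f/∂t = -18(t - 4)(t + 1); at t=0 this is 72, so t decreases.
s converges to its nearest critical value 1 (a local min of the s-part); t converges to -1. The iterate converges to (1, -1).

(1, -1)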